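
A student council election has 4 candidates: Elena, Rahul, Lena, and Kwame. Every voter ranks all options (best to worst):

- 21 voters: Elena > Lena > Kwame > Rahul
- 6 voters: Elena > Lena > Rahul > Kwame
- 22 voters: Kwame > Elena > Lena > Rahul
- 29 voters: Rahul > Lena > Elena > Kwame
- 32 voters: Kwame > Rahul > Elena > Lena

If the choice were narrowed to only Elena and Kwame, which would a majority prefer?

Elena

Voters preferring Elena to Kwame: 56; preferring Kwame to Elena: 54.
Elena wins the head-to-head.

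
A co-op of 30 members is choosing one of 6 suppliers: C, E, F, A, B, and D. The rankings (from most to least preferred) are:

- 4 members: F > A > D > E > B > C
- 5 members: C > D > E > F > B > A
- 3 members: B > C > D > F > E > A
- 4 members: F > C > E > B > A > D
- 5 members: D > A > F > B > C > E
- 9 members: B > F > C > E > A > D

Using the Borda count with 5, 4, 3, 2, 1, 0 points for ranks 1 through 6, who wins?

F

C: 4·0 + 5·5 + 3·4 + 4·4 + 5·1 + 9·3 = 85
E: 4·2 + 5·3 + 3·1 + 4·3 + 5·0 + 9·2 = 56
F: 4·5 + 5·2 + 3·2 + 4·5 + 5·3 + 9·4 = 107
A: 4·4 + 5·0 + 3·0 + 4·1 + 5·4 + 9·1 = 49
B: 4·1 + 5·1 + 3·5 + 4·2 + 5·2 + 9·5 = 87
D: 4·3 + 5·4 + 3·3 + 4·0 + 5·5 + 9·0 = 66
F has the highest Borda score (107).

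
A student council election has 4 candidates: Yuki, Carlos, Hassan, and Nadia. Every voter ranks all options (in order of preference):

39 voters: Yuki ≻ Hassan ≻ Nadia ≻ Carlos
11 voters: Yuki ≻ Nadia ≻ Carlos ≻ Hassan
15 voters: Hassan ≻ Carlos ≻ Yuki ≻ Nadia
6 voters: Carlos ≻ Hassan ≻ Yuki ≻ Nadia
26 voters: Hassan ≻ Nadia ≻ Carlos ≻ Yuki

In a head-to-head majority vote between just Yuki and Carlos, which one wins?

Voters preferring Yuki to Carlos: 50; preferring Carlos to Yuki: 47.
Yuki wins the head-to-head.

Yuki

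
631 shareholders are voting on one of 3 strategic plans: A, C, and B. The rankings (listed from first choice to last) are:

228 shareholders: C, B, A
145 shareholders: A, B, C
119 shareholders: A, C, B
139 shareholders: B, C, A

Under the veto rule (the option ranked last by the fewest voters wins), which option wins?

B

Last-place votes: A 367, C 145, B 119.
B is ranked last by the fewest voters, so B wins.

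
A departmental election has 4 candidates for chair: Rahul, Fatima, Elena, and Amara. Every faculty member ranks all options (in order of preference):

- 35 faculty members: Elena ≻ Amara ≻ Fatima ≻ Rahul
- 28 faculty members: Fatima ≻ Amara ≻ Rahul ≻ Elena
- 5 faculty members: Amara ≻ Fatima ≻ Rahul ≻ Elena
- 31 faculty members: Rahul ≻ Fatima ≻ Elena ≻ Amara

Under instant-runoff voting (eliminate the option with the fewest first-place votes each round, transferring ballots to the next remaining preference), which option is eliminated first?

Round 1: Rahul 31, Fatima 28, Elena 35, Amara 5. Eliminate Amara.

Amara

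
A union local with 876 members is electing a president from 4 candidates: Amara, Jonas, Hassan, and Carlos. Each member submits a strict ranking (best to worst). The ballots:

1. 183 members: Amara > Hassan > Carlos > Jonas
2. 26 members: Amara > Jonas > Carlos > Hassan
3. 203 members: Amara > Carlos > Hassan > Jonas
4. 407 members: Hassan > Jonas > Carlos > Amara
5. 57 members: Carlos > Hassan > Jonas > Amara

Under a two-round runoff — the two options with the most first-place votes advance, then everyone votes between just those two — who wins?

Hassan

Round 1 first-place votes: Amara 412, Jonas 0, Hassan 407, Carlos 57.
Amara and Hassan advance.
Runoff: Amara is preferred to Hassan by 412 voters; Hassan by 464.
Hassan wins the runoff.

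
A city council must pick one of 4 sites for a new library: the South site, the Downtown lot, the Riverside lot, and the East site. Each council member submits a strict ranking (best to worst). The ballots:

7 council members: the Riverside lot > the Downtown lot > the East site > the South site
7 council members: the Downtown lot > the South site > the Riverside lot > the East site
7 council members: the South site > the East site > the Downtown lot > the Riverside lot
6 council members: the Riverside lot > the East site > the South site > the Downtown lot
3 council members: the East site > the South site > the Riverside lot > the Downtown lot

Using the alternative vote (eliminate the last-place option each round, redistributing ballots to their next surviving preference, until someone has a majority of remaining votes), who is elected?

Round 1: the South site 7, the Downtown lot 7, the Riverside lot 13, the East site 3. Eliminate the East site.
Round 2: the South site 10, the Downtown lot 7, the Riverside lot 13. Eliminate the Downtown lot.
Round 3: the South site 17, the Riverside lot 13. The South site has a majority.

the South site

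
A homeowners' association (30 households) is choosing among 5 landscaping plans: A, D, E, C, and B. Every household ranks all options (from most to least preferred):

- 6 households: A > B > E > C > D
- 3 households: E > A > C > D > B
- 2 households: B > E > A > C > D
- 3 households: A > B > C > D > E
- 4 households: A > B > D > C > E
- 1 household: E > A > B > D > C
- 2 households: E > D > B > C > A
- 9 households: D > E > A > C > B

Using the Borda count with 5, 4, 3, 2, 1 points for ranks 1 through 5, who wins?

A

A: 6·5 + 3·4 + 2·3 + 3·5 + 4·5 + 1·4 + 2·1 + 9·3 = 116
D: 6·1 + 3·2 + 2·1 + 3·2 + 4·3 + 1·2 + 2·4 + 9·5 = 87
E: 6·3 + 3·5 + 2·4 + 3·1 + 4·1 + 1·5 + 2·5 + 9·4 = 99
C: 6·2 + 3·3 + 2·2 + 3·3 + 4·2 + 1·1 + 2·2 + 9·2 = 65
B: 6·4 + 3·1 + 2·5 + 3·4 + 4·4 + 1·3 + 2·3 + 9·1 = 83
A has the highest Borda score (116).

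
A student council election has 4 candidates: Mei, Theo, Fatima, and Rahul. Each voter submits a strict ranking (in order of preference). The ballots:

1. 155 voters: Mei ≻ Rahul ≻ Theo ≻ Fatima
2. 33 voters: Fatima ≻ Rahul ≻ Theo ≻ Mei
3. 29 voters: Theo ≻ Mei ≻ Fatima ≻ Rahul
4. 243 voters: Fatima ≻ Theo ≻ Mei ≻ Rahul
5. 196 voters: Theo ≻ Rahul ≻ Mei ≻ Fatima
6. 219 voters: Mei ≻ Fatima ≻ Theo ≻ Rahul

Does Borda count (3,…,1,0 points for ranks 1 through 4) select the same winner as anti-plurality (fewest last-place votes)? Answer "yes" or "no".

Borda — scores: Mei 1619, Theo 1568, Fatima 1295, Rahul 768. Winner: Mei.
Anti-plurality — last-place votes: Mei 33, Theo 0, Fatima 351, Rahul 491. Winner: Theo.
The two methods disagree.

no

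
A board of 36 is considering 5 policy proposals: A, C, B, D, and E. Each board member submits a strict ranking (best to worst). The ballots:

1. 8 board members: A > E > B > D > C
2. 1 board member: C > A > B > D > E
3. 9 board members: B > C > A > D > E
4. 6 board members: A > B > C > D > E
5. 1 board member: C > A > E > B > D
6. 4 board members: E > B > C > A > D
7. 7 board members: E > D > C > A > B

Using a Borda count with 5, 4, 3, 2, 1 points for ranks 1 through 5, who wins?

A: 8·5 + 1·4 + 9·3 + 6·5 + 1·4 + 4·2 + 7·2 = 127
C: 8·1 + 1·5 + 9·4 + 6·3 + 1·5 + 4·3 + 7·3 = 105
B: 8·3 + 1·3 + 9·5 + 6·4 + 1·2 + 4·4 + 7·1 = 121
D: 8·2 + 1·2 + 9·2 + 6·2 + 1·1 + 4·1 + 7·4 = 81
E: 8·4 + 1·1 + 9·1 + 6·1 + 1·3 + 4·5 + 7·5 = 106
A has the highest Borda score (127).

A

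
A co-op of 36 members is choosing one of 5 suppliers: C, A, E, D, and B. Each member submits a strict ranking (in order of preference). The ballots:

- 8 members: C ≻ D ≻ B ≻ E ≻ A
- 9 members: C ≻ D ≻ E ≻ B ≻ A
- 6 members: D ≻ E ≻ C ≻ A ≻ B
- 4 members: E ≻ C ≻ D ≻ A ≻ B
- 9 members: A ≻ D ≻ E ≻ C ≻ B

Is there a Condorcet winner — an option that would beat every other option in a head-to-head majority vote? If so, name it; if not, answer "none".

none

Checking pairwise contests:
E beats C 19–17.
C beats A 27–9.
D beats E 32–4.
C beats D 21–15.
C beats B 36–0.
Every option loses at least one head-to-head, so there is no Condorcet winner.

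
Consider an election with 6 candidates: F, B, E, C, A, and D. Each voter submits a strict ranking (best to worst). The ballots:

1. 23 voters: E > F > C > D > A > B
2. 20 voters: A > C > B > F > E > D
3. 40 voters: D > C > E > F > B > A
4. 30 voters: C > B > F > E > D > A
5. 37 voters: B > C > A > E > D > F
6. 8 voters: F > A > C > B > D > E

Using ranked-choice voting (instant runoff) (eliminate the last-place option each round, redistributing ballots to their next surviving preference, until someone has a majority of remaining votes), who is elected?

Round 1: F 8, B 37, E 23, C 30, A 20, D 40. Eliminate F.
Round 2: B 37, E 23, C 30, A 28, D 40. Eliminate E.
Round 3: B 37, C 53, A 28, D 40. Eliminate A.
Round 4: B 37, C 81, D 40. C has a majority.

C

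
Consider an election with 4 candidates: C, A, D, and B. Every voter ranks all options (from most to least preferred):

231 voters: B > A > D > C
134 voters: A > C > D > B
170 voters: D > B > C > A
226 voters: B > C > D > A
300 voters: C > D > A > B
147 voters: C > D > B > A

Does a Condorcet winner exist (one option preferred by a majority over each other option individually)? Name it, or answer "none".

none

Checking pairwise contests:
B beats C 627–581.
C beats A 843–365.
C beats D 807–401.
D beats B 751–457.
Every option loses at least one head-to-head, so there is no Condorcet winner.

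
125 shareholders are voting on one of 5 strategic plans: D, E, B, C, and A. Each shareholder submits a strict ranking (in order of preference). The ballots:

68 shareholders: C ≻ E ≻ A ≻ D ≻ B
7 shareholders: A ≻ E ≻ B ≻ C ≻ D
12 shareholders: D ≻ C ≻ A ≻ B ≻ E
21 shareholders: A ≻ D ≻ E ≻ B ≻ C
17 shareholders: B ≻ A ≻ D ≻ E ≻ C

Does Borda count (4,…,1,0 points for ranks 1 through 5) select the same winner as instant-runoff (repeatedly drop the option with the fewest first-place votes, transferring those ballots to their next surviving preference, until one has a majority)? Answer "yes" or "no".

no

Borda — scores: D 213, E 284, B 115, C 315, A 323. Winner: A.
Instant-runoff — R1 D 12, E 0, B 17, C 68, A 28 (C winner). Winner: C.
The two methods disagree.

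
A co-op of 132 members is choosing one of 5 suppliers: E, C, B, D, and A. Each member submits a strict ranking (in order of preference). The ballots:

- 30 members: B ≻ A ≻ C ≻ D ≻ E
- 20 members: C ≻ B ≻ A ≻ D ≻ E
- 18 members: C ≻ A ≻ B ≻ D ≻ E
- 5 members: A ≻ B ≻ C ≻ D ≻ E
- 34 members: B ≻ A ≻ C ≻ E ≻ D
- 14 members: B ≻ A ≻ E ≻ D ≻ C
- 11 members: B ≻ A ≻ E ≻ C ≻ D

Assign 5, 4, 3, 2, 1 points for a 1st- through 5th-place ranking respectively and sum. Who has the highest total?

B

E: 30·1 + 20·1 + 18·1 + 5·1 + 34·2 + 14·3 + 11·3 = 216
C: 30·3 + 20·5 + 18·5 + 5·3 + 34·3 + 14·1 + 11·2 = 433
B: 30·5 + 20·4 + 18·3 + 5·4 + 34·5 + 14·5 + 11·5 = 599
D: 30·2 + 20·2 + 18·2 + 5·2 + 34·1 + 14·2 + 11·1 = 219
A: 30·4 + 20·3 + 18·4 + 5·5 + 34·4 + 14·4 + 11·4 = 513
B has the highest Borda score (599).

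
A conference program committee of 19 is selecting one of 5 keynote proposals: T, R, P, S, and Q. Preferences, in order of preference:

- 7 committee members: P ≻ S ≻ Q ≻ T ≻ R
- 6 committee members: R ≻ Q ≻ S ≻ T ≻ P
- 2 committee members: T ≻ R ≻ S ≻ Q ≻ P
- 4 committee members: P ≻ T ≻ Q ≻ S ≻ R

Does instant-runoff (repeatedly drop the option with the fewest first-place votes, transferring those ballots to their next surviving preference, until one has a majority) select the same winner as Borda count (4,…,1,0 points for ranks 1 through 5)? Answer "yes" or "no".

yes

Instant-runoff — R1 T 2, R 6, P 11, S 0, Q 0 (P winner). Winner: P.
Borda — scores: T 33, R 30, P 44, S 41, Q 42. Winner: P.
The two methods agree.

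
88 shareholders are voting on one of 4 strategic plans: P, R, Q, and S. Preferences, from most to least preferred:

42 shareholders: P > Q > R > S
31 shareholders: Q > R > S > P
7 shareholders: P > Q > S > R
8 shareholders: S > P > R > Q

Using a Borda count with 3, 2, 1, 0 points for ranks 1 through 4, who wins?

P: 42·3 + 31·0 + 7·3 + 8·2 = 163
R: 42·1 + 31·2 + 7·0 + 8·1 = 112
Q: 42·2 + 31·3 + 7·2 + 8·0 = 191
S: 42·0 + 31·1 + 7·1 + 8·3 = 62
Q has the highest Borda score (191).

Q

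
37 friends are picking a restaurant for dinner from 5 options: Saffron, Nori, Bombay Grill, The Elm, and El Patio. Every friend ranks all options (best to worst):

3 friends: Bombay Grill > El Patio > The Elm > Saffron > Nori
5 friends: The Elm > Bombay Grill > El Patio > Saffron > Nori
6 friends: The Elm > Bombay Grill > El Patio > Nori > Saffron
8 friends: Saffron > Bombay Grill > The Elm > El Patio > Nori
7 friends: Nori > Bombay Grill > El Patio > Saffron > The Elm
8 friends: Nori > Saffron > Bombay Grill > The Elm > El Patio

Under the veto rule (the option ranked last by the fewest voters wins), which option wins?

Bombay Grill

Last-place votes: Saffron 6, Nori 16, Bombay Grill 0, The Elm 7, El Patio 8.
Bombay Grill is ranked last by the fewest voters, so Bombay Grill wins.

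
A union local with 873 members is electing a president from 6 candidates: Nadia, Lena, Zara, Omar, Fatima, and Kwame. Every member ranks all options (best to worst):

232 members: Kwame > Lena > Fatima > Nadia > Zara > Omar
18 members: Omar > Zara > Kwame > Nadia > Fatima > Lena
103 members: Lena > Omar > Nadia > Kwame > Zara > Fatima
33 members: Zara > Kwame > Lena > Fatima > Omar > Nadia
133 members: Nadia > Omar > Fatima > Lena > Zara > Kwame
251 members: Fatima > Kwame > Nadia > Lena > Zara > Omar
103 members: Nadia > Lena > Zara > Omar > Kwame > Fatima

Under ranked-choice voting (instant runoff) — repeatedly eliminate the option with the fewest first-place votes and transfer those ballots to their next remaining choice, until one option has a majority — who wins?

Kwame

Round 1: Nadia 236, Lena 103, Zara 33, Omar 18, Fatima 251, Kwame 232. Eliminate Omar.
Round 2: Nadia 236, Lena 103, Zara 51, Fatima 251, Kwame 232. Eliminate Zara.
Round 3: Nadia 236, Lena 103, Fatima 251, Kwame 283. Eliminate Lena.
Round 4: Nadia 339, Fatima 251, Kwame 283. Eliminate Fatima.
Round 5: Nadia 339, Kwame 534. Kwame has a majority.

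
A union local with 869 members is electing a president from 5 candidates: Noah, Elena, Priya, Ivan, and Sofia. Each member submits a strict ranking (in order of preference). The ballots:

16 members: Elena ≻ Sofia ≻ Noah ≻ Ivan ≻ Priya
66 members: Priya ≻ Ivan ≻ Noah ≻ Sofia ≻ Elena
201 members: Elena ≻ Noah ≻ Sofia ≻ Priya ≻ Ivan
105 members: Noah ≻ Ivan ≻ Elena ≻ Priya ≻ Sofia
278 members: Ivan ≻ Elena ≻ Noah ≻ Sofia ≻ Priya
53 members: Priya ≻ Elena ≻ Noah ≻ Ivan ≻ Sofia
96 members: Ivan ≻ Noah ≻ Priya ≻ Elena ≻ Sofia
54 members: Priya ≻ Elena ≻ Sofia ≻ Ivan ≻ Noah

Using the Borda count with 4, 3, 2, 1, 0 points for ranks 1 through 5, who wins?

Elena

Noah: 16·2 + 66·2 + 201·3 + 105·4 + 278·2 + 53·2 + 96·3 + 54·0 = 2137
Elena: 16·4 + 66·0 + 201·4 + 105·2 + 278·3 + 53·3 + 96·1 + 54·3 = 2329
Priya: 16·0 + 66·4 + 201·1 + 105·1 + 278·0 + 53·4 + 96·2 + 54·4 = 1190
Ivan: 16·1 + 66·3 + 201·0 + 105·3 + 278·4 + 53·1 + 96·4 + 54·1 = 2132
Sofia: 16·3 + 66·1 + 201·2 + 105·0 + 278·1 + 53·0 + 96·0 + 54·2 = 902
Elena has the highest Borda score (2329).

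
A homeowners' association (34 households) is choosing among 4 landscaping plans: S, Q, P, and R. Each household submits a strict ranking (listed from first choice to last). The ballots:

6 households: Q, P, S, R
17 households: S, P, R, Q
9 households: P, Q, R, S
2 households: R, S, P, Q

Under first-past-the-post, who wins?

First-place votes: S 17, Q 6, P 9, R 2.
S has the most first-place votes.

S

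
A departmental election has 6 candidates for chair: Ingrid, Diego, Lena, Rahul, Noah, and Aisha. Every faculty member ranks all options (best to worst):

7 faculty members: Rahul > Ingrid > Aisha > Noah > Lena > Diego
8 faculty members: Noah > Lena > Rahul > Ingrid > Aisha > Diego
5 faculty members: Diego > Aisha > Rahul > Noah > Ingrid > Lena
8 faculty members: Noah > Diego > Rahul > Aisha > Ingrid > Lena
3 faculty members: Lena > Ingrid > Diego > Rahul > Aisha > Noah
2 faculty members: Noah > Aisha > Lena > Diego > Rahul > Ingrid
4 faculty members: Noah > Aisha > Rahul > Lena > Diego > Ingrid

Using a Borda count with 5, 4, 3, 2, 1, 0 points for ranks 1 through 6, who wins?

Noah

Ingrid: 7·4 + 8·2 + 5·1 + 8·1 + 3·4 + 2·0 + 4·0 = 69
Diego: 7·0 + 8·0 + 5·5 + 8·4 + 3·3 + 2·2 + 4·1 = 74
Lena: 7·1 + 8·4 + 5·0 + 8·0 + 3·5 + 2·3 + 4·2 = 68
Rahul: 7·5 + 8·3 + 5·3 + 8·3 + 3·2 + 2·1 + 4·3 = 118
Noah: 7·2 + 8·5 + 5·2 + 8·5 + 3·0 + 2·5 + 4·5 = 134
Aisha: 7·3 + 8·1 + 5·4 + 8·2 + 3·1 + 2·4 + 4·4 = 92
Noah has the highest Borda score (134).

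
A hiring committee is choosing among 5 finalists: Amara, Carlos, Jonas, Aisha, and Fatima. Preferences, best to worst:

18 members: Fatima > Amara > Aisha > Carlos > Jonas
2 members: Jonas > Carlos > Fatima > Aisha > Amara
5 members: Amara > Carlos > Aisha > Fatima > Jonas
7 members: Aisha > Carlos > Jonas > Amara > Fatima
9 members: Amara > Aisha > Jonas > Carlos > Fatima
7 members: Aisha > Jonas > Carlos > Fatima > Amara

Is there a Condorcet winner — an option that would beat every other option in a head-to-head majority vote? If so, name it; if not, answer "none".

Checking pairwise contests:
Fatima beats Amara 27–21.
Amara beats Carlos 32–16.
Amara beats Jonas 32–16.
Amara beats Aisha 32–16.
Carlos beats Fatima 30–18.
Every option loses at least one head-to-head, so there is no Condorcet winner.

none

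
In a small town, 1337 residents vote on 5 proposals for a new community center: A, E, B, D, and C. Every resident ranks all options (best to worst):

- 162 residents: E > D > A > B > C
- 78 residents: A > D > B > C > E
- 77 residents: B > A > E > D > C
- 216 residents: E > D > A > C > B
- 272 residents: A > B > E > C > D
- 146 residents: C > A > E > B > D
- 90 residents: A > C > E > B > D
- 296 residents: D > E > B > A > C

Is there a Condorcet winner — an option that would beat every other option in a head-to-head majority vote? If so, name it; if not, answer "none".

E vs A: 674–663 for E.
E vs B: 910–427 for E.
E vs D: 963–374 for E.
E vs C: 1023–314 for E.
E beats every other option head-to-head.

E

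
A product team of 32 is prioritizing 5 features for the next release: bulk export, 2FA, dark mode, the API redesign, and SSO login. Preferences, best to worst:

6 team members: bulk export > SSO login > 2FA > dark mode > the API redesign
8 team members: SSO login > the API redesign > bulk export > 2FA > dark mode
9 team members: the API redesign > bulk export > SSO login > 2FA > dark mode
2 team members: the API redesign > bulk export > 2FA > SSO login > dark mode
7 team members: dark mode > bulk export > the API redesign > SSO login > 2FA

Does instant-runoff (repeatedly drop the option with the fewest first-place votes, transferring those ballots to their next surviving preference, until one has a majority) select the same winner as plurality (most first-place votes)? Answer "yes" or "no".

Instant-runoff — R1 bulk export 6, 2FA 0, dark mode 7, the API redesign 11, SSO login 8 (2FA out); R2 bulk export 6, dark mode 7, the API redesign 11, SSO login 8 (bulk export out); R3 dark mode 7, the API redesign 11, SSO login 14 (dark mode out); R4 the API redesign 18, SSO login 14 (the API redesign winner). Winner: the API redesign.
Plurality — first-place votes: bulk export 6, 2FA 0, dark mode 7, the API redesign 11, SSO login 8. Winner: the API redesign.
The two methods agree.

yes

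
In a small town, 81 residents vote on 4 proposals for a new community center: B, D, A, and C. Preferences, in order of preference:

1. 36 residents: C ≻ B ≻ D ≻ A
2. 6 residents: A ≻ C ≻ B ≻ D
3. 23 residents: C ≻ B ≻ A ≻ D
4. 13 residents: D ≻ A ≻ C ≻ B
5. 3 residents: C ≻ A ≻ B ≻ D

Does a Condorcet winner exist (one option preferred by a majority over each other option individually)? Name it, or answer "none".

C vs B: 81–0 for C.
C vs D: 68–13 for C.
C vs A: 62–19 for C.
C beats every other option head-to-head.

C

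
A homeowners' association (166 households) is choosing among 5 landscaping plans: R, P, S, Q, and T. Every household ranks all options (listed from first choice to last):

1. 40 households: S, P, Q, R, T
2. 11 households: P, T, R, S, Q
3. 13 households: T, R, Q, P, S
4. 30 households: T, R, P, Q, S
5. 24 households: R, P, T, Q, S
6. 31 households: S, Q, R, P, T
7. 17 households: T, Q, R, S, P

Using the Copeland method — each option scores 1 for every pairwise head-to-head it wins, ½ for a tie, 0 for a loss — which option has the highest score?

R

R: beats P, S, and T; loses to Q → score 3.
P: beats Q and T; loses to R and S → score 2.
S: beats P; loses to R, Q, and T → score 1.
Q: beats R and S; loses to P and T → score 2.
T: beats S and Q; loses to R and P → score 2.
R has the best pairwise record.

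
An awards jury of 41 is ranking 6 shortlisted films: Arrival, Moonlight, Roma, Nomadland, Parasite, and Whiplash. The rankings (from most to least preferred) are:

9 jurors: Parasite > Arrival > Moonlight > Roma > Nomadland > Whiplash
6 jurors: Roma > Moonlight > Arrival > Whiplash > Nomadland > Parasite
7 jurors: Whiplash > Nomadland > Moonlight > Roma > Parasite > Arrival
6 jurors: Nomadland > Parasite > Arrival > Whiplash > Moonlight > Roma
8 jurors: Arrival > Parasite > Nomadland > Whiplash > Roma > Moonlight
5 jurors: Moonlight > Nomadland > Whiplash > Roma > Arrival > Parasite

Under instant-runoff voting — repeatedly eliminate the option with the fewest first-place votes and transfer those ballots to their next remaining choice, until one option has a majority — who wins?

Arrival

Round 1: Arrival 8, Moonlight 5, Roma 6, Nomadland 6, Parasite 9, Whiplash 7. Eliminate Moonlight.
Round 2: Arrival 8, Roma 6, Nomadland 11, Parasite 9, Whiplash 7. Eliminate Roma.
Round 3: Arrival 14, Nomadland 11, Parasite 9, Whiplash 7. Eliminate Whiplash.
Round 4: Arrival 14, Nomadland 18, Parasite 9. Eliminate Parasite.
Round 5: Arrival 23, Nomadland 18. Arrival has a majority.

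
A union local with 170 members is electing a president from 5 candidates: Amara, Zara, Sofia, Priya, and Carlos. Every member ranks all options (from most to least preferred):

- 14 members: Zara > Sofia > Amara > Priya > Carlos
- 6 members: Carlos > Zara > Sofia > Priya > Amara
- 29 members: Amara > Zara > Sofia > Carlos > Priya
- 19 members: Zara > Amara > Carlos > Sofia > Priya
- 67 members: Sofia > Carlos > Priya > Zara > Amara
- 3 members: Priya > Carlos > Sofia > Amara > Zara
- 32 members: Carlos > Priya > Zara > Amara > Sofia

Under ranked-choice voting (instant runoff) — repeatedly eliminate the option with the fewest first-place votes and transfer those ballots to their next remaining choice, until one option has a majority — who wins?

Zara

Round 1: Amara 29, Zara 33, Sofia 67, Priya 3, Carlos 38. Eliminate Priya.
Round 2: Amara 29, Zara 33, Sofia 67, Carlos 41. Eliminate Amara.
Round 3: Zara 62, Sofia 67, Carlos 41. Eliminate Carlos.
Round 4: Zara 100, Sofia 70. Zara has a majority.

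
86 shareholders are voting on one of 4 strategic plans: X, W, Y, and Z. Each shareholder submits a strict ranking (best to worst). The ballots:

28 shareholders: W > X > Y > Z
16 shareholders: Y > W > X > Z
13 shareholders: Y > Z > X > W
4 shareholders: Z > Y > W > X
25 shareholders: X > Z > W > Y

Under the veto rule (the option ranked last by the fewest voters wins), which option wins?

Last-place votes: X 4, W 13, Y 25, Z 44.
X is ranked last by the fewest voters, so X wins.

X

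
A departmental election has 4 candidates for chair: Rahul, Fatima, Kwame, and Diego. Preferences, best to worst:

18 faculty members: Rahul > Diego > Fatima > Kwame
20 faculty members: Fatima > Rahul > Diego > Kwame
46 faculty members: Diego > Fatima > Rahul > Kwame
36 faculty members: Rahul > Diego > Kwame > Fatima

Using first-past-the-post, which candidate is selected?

Rahul

First-place votes: Rahul 54, Fatima 20, Kwame 0, Diego 46.
Rahul has the most first-place votes.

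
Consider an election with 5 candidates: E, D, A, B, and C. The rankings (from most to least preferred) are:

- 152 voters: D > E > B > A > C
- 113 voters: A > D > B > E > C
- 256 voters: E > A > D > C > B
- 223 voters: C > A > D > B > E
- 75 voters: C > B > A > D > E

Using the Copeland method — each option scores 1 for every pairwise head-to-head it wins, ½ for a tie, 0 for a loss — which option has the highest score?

A

E: beats C; loses to D, A, and B → score 1.
D: beats E, B, and C; loses to A → score 3.
A: beats E, D, B, and C → score 4.
B: beats E; loses to D, A, and C → score 1.
C: beats B; loses to E, D, and A → score 1.
A has the best pairwise record.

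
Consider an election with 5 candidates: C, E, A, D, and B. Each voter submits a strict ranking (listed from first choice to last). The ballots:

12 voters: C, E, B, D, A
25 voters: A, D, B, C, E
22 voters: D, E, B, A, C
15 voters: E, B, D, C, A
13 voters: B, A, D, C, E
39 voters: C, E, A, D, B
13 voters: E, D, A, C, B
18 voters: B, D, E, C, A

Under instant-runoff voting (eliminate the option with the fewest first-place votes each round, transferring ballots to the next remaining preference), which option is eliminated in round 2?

A

Round 1: C 51, E 28, A 25, D 22, B 31. Eliminate D.
Round 2: C 51, E 50, A 25, B 31. Eliminate A.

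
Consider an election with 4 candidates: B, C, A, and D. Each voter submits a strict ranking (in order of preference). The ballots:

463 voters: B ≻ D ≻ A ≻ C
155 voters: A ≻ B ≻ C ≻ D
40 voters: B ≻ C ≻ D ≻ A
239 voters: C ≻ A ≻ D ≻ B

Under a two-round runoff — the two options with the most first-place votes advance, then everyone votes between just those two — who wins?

Round 1 first-place votes: B 503, C 239, A 155, D 0.
B and C advance.
Runoff: B is preferred to C by 658 voters; C by 239.
B wins the runoff.

B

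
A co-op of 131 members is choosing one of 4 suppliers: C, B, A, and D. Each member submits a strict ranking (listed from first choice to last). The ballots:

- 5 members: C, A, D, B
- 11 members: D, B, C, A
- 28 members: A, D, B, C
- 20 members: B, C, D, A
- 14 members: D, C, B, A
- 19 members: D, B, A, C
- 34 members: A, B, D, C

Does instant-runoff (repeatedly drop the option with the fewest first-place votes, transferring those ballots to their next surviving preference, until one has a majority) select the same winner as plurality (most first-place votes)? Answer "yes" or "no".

yes

Instant-runoff — R1 C 5, B 20, A 62, D 44 (C out); R2 B 20, A 67, D 44 (A winner). Winner: A.
Plurality — first-place votes: C 5, B 20, A 62, D 44. Winner: A.
The two methods agree.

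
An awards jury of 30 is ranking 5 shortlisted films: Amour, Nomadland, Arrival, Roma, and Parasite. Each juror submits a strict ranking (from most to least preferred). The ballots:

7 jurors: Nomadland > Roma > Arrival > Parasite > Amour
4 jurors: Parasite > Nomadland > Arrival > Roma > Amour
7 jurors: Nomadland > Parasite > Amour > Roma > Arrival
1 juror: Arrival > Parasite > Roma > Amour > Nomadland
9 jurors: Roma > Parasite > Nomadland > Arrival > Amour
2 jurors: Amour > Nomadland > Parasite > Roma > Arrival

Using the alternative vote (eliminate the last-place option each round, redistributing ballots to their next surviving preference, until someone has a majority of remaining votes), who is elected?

Round 1: Amour 2, Nomadland 14, Arrival 1, Roma 9, Parasite 4. Eliminate Arrival.
Round 2: Amour 2, Nomadland 14, Roma 9, Parasite 5. Eliminate Amour.
Round 3: Nomadland 16, Roma 9, Parasite 5. Nomadland has a majority.

Nomadland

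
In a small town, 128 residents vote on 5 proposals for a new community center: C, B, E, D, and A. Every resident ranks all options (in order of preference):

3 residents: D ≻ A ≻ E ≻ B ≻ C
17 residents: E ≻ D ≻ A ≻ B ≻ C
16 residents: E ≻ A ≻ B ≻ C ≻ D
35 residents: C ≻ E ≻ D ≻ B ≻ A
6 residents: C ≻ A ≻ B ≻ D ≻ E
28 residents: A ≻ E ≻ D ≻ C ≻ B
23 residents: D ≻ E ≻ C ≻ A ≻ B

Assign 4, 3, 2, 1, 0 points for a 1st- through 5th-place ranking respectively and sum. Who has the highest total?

C: 3·0 + 17·0 + 16·1 + 35·4 + 6·4 + 28·1 + 23·2 = 254
B: 3·1 + 17·1 + 16·2 + 35·1 + 6·2 + 28·0 + 23·0 = 99
E: 3·2 + 17·4 + 16·4 + 35·3 + 6·0 + 28·3 + 23·3 = 396
D: 3·4 + 17·3 + 16·0 + 35·2 + 6·1 + 28·2 + 23·4 = 287
A: 3·3 + 17·2 + 16·3 + 35·0 + 6·3 + 28·4 + 23·1 = 244
E has the highest Borda score (396).

E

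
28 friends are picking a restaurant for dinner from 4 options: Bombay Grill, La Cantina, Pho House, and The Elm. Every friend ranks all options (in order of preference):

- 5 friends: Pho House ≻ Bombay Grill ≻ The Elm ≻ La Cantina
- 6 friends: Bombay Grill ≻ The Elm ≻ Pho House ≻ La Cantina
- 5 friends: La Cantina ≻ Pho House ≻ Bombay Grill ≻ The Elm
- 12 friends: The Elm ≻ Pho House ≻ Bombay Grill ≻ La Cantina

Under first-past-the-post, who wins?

First-place votes: Bombay Grill 6, La Cantina 5, Pho House 5, The Elm 12.
The Elm has the most first-place votes.

The Elm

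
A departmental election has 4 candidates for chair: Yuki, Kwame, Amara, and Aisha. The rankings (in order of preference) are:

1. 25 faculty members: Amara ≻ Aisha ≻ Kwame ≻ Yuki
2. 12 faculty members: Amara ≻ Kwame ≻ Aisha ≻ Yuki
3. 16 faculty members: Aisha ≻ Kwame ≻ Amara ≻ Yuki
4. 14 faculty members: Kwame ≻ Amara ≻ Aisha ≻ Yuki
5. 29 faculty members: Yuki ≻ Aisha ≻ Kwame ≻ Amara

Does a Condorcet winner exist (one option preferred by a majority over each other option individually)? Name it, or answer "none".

Checking pairwise contests:
Kwame beats Yuki 67–29.
Aisha beats Kwame 70–26.
Kwame beats Amara 59–37.
Amara beats Aisha 51–45.
Every option loses at least one head-to-head, so there is no Condorcet winner.

none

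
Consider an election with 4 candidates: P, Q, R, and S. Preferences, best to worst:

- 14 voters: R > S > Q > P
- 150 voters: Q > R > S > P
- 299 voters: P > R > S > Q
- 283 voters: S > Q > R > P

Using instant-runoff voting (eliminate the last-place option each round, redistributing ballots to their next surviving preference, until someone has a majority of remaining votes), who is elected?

Round 1: P 299, Q 150, R 14, S 283. Eliminate R.
Round 2: P 299, Q 150, S 297. Eliminate Q.
Round 3: P 299, S 447. S has a majority.

S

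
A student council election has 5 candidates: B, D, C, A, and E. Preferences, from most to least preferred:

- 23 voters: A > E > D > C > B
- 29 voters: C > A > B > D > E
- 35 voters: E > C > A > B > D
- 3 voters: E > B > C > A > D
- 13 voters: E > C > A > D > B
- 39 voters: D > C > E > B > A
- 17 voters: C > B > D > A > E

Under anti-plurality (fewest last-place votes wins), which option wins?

Last-place votes: B 36, D 38, C 0, A 39, E 46.
C is ranked last by the fewest voters, so C wins.

C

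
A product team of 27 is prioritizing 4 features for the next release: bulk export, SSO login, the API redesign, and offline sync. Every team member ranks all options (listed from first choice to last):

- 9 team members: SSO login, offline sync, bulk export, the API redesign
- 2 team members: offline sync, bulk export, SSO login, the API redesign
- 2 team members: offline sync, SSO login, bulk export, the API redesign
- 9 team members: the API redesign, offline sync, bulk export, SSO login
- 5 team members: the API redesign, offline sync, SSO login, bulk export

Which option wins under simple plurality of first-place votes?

First-place votes: bulk export 0, SSO login 9, the API redesign 14, offline sync 4.
the API redesign has the most first-place votes.

the API redesign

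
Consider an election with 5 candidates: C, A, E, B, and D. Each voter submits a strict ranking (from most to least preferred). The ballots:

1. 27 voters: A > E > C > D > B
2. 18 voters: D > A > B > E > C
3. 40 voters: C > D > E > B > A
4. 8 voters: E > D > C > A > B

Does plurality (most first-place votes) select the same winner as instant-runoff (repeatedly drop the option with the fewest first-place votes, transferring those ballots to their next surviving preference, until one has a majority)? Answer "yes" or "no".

Plurality — first-place votes: C 40, A 27, E 8, B 0, D 18. Winner: C.
Instant-runoff — R1 C 40, A 27, E 8, B 0, D 18 (B out); R2 C 40, A 27, E 8, D 18 (E out); R3 C 40, A 27, D 26 (D out); R4 C 48, A 45 (C winner). Winner: C.
The two methods agree.

yes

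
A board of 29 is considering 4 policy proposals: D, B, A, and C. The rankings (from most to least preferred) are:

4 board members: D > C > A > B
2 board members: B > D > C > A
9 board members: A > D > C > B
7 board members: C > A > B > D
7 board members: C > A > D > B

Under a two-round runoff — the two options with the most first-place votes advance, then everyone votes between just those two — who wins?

Round 1 first-place votes: D 4, B 2, A 9, C 14.
C and A advance.
Runoff: C is preferred to A by 20 voters; A by 9.
C wins the runoff.

C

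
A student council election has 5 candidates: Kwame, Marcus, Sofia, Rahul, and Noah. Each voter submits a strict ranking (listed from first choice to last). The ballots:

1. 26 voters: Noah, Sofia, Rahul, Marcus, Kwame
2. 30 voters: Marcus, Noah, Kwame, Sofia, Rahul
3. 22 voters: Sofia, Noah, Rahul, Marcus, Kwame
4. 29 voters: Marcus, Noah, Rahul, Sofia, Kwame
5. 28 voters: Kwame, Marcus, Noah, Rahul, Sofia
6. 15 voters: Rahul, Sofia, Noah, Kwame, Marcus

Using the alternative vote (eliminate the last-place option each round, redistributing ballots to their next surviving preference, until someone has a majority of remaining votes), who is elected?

Round 1: Kwame 28, Marcus 59, Sofia 22, Rahul 15, Noah 26. Eliminate Rahul.
Round 2: Kwame 28, Marcus 59, Sofia 37, Noah 26. Eliminate Noah.
Round 3: Kwame 28, Marcus 59, Sofia 63. Eliminate Kwame.
Round 4: Marcus 87, Sofia 63. Marcus has a majority.

Marcus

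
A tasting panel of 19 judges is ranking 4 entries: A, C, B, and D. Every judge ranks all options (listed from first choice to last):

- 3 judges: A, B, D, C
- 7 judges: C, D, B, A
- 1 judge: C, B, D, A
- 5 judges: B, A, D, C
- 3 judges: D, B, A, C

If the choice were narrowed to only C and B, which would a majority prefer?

B

Voters preferring C to B: 8; preferring B to C: 11.
B wins the head-to-head.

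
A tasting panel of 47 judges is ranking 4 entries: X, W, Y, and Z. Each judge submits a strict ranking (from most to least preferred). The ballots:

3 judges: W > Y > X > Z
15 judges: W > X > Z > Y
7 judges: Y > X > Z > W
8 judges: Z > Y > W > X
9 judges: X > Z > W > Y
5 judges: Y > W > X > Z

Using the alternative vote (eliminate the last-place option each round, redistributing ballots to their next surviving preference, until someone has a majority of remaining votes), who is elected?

Round 1: X 9, W 18, Y 12, Z 8. Eliminate Z.
Round 2: X 9, W 18, Y 20. Eliminate X.
Round 3: W 27, Y 20. W has a majority.

W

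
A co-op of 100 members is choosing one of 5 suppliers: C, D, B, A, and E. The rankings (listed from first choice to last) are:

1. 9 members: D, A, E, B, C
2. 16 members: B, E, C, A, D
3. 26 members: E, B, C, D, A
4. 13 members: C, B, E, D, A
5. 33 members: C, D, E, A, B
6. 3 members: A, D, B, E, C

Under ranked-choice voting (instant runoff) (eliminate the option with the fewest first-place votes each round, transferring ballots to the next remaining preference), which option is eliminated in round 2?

D

Round 1: C 46, D 9, B 16, A 3, E 26. Eliminate A.
Round 2: C 46, D 12, B 16, E 26. Eliminate D.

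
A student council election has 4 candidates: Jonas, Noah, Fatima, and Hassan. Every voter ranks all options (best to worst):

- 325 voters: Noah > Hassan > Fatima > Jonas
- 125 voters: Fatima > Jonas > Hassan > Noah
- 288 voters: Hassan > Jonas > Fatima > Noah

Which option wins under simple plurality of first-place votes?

Noah

First-place votes: Jonas 0, Noah 325, Fatima 125, Hassan 288.
Noah has the most first-place votes.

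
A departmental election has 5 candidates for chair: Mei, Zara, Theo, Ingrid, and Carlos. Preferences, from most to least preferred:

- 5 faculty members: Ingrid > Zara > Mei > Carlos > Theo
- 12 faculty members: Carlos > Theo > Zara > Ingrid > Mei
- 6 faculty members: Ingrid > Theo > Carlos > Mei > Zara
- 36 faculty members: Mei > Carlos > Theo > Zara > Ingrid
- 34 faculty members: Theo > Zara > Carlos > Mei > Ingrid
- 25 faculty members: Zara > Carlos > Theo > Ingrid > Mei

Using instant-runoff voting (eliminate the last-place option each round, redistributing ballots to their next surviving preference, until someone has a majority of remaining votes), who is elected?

Theo

Round 1: Mei 36, Zara 25, Theo 34, Ingrid 11, Carlos 12. Eliminate Ingrid.
Round 2: Mei 36, Zara 30, Theo 40, Carlos 12. Eliminate Carlos.
Round 3: Mei 36, Zara 30, Theo 52. Eliminate Zara.
Round 4: Mei 41, Theo 77. Theo has a majority.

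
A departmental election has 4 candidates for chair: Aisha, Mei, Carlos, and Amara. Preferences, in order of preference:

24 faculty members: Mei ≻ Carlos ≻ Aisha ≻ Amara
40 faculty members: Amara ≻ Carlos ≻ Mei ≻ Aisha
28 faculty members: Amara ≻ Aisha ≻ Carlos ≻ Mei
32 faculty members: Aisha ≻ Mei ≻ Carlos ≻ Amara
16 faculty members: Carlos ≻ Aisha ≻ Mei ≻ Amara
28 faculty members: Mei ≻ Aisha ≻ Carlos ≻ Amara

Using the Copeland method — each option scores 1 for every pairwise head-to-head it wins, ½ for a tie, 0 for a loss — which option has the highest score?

Mei

Aisha: beats Carlos and Amara; loses to Mei → score 2.
Mei: beats Aisha and Amara; ties Carlos → score 2.5.
Carlos: beats Amara; ties Mei; loses to Aisha → score 1.5.
Amara: loses to Aisha, Mei, and Carlos → score 0.
Mei has the best pairwise record.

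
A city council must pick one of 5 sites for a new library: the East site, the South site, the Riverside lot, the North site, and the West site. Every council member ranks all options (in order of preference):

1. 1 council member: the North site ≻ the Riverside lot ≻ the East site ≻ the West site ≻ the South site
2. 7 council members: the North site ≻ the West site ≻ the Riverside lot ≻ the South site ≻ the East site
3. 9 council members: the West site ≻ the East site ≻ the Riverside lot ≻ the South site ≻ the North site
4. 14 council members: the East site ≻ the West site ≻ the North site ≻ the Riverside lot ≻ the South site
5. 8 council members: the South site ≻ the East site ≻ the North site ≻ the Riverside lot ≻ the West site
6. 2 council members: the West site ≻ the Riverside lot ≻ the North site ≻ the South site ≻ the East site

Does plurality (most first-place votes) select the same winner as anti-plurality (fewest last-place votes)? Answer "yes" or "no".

no

Plurality — first-place votes: the East site 14, the South site 8, the Riverside lot 0, the North site 8, the West site 11. Winner: the East site.
Anti-plurality — last-place votes: the East site 9, the South site 15, the Riverside lot 0, the North site 9, the West site 8. Winner: the Riverside lot.
The two methods disagree.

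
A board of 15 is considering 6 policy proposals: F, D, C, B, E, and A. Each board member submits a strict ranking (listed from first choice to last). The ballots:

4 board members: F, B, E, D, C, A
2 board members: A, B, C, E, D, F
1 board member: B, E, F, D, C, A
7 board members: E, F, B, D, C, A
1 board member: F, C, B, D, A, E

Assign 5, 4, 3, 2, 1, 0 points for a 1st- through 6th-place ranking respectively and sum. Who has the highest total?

F: 4·5 + 2·0 + 1·3 + 7·4 + 1·5 = 56
D: 4·2 + 2·1 + 1·2 + 7·2 + 1·2 = 28
C: 4·1 + 2·3 + 1·1 + 7·1 + 1·4 = 22
B: 4·4 + 2·4 + 1·5 + 7·3 + 1·3 = 53
E: 4·3 + 2·2 + 1·4 + 7·5 + 1·0 = 55
A: 4·0 + 2·5 + 1·0 + 7·0 + 1·1 = 11
F has the highest Borda score (56).

F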